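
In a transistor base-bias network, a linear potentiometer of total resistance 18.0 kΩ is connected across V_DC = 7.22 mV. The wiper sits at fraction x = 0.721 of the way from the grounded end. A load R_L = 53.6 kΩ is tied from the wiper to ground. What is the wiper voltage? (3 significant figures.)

V_out ≈ 4.88 mV

The pot divides into 5.022 kΩ above the wiper and 12.98 kΩ below.
(x·R_p) ‖ R_L = 10.45 kΩ.
Then V_out = V_DC · 10.45/(5.022 + 10.45) = 4.876 mV.
(Unloaded: V_out = x·V_DC = 5.21 mV.)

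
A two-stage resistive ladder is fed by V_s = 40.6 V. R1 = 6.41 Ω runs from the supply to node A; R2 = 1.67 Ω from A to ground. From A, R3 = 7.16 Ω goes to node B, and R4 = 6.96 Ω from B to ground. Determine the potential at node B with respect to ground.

V_B ≈ 3.78 V

Looking into the second stage from A: R3 + R4 = 14.12 Ω appears in parallel with R2.
Effective lower resistance at A: R2 ‖ 14.12 = 1.493 Ω.
First divider: V_A = V_s · 1.493/(6.41 + 1.493) = 7.672 V.
V_B = V_A × 0.4929 = 3.781 V.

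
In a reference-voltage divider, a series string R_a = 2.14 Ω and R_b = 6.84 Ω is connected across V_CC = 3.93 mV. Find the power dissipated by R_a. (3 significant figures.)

P ≈ 0.410 µW

The common current is I = 3.93/8.980 = 0.4376 mA.
P = I²R = 0.1915 × 2.14 = 0.4099 µW.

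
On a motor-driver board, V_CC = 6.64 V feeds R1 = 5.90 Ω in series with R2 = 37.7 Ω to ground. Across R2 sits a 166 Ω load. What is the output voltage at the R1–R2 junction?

V_out ≈ 5.57 V

R2 ‖ R_L = (37.7 × 166)/(37.7 + 166) = 30.72 Ω.
Then V_out = V_CC · R2'/(R1 + R2') = 6.64 × 30.72/36.62 = 5.570 V.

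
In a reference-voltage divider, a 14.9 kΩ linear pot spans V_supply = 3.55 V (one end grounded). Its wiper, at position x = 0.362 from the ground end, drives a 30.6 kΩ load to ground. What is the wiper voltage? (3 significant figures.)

V_out ≈ 1.16 V

Lower segment x·R_p = 5.394 kΩ; upper segment (1−x)·R_p = 9.506 kΩ.
R_L loads the lower segment: effective lower R = 4.586 kΩ.
V_out = 3.55 × 4.586/(9.506 + 4.586) = 1.155 V.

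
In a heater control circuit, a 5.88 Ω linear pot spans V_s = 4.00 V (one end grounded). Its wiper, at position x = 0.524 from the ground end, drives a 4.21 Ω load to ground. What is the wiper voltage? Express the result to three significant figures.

The pot divides into 2.799 Ω above the wiper and 3.081 Ω below.
R_L loads the lower segment: effective lower R = 1.779 Ω.
V_out = 4.00 × 1.779/(2.799 + 1.779) = 1.554 V.

V_out ≈ 1.55 V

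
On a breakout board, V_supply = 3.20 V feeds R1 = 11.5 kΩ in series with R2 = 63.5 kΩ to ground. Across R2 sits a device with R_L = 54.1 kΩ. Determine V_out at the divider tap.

First combine the lower leg with the load: R2 ‖ R_L = 29.21 kΩ.
Voltage divider with the loaded lower leg: V_out = 3.20 × 29.21/(11.5 + 29.21) = 3.20 × 0.7175 = 2.296 V.
(Unloaded it would be 2.71 V; the load pulls it down.)

V_out ≈ 2.30 V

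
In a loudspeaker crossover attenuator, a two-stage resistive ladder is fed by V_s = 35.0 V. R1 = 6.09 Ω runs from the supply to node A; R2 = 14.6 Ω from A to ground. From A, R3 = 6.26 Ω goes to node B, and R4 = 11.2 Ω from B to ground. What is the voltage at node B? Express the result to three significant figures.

The second stage (R3 + R4 = 17.46 Ω) loads node A in parallel with R2.
R2 ‖ (R3+R4) = 7.951 Ω.
First divider: V_A = V_s · 7.951/(6.09 + 7.951) = 19.82 V.
V_B = V_A × 0.6415 = 12.71 V.

V_B ≈ 12.7 V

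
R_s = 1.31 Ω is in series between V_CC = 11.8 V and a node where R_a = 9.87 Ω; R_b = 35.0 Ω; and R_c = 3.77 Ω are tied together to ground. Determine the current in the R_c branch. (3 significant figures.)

Equivalent of the parallel group: R_p = 2.531 Ω.
V_A by voltage divider: V_A = 11.8 × 2.531/(1.31 + 2.531) = 7.775 V.
Branch current I = V_A/R_c = 7.775/3.77 = 2.062 A.

I ≈ 2.06 A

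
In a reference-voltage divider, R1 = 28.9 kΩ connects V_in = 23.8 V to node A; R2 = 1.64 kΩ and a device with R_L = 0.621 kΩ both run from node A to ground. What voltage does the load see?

V_out ≈ 0.365 V

The load sits in parallel with R2, giving an effective lower resistance R2' = R2·R_L/(R2+R_L) = 0.4504 kΩ.
Now apply the divider: V_out = 23.8 × 0.01535 = 0.3653 V.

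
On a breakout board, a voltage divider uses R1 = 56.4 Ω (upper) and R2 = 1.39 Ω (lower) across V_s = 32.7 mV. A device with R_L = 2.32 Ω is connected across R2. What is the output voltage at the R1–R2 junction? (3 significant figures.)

The load sits in parallel with R2, giving an effective lower resistance R2' = R2·R_L/(R2+R_L) = 0.8692 Ω.
Now apply the divider: V_out = 32.7 × 0.01518 = 0.4963 mV.
(Unloaded it would be 0.787 mV; the load pulls it down.)

V_out ≈ 0.496 mV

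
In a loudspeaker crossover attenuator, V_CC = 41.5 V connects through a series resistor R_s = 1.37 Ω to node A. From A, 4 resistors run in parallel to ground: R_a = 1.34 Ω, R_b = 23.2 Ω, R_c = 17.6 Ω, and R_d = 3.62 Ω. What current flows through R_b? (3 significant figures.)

I ≈ 0.705 A

Combine the parallel branches: R_p = (1/1.34 + 1/23.2 + 1/17.6 + 1/3.62)⁻¹ = 0.8909 Ω.
V_A by voltage divider: V_A = 41.5 × 0.8909/(1.37 + 0.8909) = 16.35 V.
I(R_b) = V_A / R_b = 16.35/23.2 = 0.7049 A.
(Check via current divider: I_total = 18.36 A; share G_k/ΣG = 0.03840 → same result.)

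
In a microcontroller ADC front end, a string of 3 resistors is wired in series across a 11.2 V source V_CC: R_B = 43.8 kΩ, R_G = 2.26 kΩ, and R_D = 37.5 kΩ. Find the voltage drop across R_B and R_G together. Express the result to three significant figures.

Total series resistance ΣR = 43.8 + 2.26 + 37.5 = 83.56 kΩ.
R_{R_B..R_G} = 43.8 + 2.26 = 46.06 kΩ.
V = V_CC · R/ΣR = 11.2 × 0.5512 = 6.174 V.

V ≈ 6.17 V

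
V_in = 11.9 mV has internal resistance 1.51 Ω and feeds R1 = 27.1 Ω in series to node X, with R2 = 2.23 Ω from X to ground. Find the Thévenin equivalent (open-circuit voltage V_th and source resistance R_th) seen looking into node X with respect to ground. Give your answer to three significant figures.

R1' = 1.51 + 27.1 = 28.61 Ω (source resistance + R1).
Open-circuit (no load on X): V_th = V_in · R2/(R1' + R2) = 11.9 × 2.23/(28.61 + 2.23) = 0.8605 mV.
Zeroing V_in shorts the top of R1' to ground, so R_th = R1' ‖ R2 = 2.069 Ω.

V_th ≈ 0.860 mV, R_th ≈ 2.07 Ω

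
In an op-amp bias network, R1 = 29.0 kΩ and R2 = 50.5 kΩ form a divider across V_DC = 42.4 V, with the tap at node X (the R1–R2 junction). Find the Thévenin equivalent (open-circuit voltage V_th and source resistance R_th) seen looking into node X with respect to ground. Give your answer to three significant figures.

Open-circuit (no load on X): V_th = V_DC · R2/(R1 + R2) = 42.4 × 50.5/(29.00 + 50.5) = 26.93 V.
Zeroing V_DC shorts the top of R1 to ground, so R_th = R1 ‖ R2 = 18.42 kΩ.

V_th ≈ 26.9 V, R_th ≈ 18.4 kΩ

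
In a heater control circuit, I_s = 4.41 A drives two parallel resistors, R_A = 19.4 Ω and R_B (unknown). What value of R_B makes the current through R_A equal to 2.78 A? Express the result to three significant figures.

Two-branch current divider: I_A = I_s · R_B/(R_A + R_B).
2.78/4.41 = R_B/(R_A + R_B) → R_B = R_A · (0.6304)/(1 − 0.6304) = 19.4 × 1.706 = 33.09 Ω.

R_B ≈ 33.1 Ω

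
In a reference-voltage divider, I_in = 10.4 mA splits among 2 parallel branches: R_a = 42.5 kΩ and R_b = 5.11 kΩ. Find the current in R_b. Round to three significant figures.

With just two branches, the current splits inversely with resistance.
So I = 10.4 × 42.5/47.61 = 9.284 mA.

I ≈ 9.28 mA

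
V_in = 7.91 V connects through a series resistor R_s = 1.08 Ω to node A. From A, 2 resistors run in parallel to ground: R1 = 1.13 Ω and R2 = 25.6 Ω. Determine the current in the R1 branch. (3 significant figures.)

I ≈ 3.50 A

Parallel bank: R_p = 1/(1/1.13 + 1/25.6) = 1.082 Ω.
V_A = 7.91 × 1.082/2.162 = 3.959 V.
Branch current I = V_A/R1 = 3.959/1.13 = 3.504 A.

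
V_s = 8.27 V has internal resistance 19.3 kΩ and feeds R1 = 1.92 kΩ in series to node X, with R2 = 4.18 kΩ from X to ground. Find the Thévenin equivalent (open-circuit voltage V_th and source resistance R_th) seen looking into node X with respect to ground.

R1' = 19.3 + 1.92 = 21.22 kΩ (source resistance + R1).
Open-circuit (no load on X): V_th = V_s · R2/(R1' + R2) = 8.27 × 4.18/(21.22 + 4.18) = 1.361 V.
Zeroing V_s shorts the top of R1' to ground, so R_th = R1' ‖ R2 = 3.492 kΩ.

V_th ≈ 1.36 V, R_th ≈ 3.49 kΩ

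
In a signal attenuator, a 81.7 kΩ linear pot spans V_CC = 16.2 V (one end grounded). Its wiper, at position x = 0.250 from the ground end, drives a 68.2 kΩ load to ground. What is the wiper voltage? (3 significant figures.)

V_out ≈ 3.31 V

The pot divides into 61.28 kΩ above the wiper and 20.43 kΩ below.
Lower segment in parallel with the load: 20.43 ‖ 68.2 = 15.72 kΩ.
Then V_out = V_CC · 15.72/(61.28 + 15.72) = 3.307 V.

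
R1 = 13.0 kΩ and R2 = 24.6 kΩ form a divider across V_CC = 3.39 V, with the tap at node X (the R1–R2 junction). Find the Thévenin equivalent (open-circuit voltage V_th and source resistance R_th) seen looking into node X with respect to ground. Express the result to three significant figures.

V_th is the unloaded tap voltage: V_CC · R2/(R1+R2) = 3.39 × 0.6543 = 2.218 V.
Zeroing V_CC shorts the top of R1 to ground, so R_th = R1 ‖ R2 = 8.505 kΩ.

V_th ≈ 2.22 V, R_th ≈ 8.51 kΩ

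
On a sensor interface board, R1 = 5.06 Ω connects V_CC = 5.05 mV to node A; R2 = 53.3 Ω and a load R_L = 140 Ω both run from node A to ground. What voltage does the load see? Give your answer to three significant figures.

The load sits in parallel with R2, giving an effective lower resistance R2' = R2·R_L/(R2+R_L) = 38.60 Ω.
Then V_out = V_CC · R2'/(R1 + R2') = 5.05 × 38.60/43.66 = 4.465 mV.

V_out ≈ 4.46 mV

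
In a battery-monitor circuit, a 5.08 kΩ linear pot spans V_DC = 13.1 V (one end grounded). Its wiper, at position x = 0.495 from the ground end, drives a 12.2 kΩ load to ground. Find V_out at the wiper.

The pot divides into 2.565 kΩ above the wiper and 2.515 kΩ below.
(x·R_p) ‖ R_L = 2.085 kΩ.
V_out = 13.1 × 2.085/(2.565 + 2.085) = 5.873 V.

V_out ≈ 5.87 V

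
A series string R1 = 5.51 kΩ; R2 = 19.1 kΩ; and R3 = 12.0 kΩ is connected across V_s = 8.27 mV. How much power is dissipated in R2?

ΣR = 36.61 kΩ → I = 8.27/36.61 = 0.2259 µA.
P = I²R = 0.05103 × 19.1 = 0.9746 nW.

P ≈ 0.975 nW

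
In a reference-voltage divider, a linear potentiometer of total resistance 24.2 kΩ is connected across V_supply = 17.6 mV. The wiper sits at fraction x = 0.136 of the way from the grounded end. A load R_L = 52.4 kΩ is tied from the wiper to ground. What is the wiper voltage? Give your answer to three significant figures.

The pot divides into 20.91 kΩ above the wiper and 3.291 kΩ below.
R_L loads the lower segment: effective lower R = 3.097 kΩ.
Loaded-divider output: V_out = 17.6 × 0.1290 = 2.270 mV.

V_out ≈ 2.27 mV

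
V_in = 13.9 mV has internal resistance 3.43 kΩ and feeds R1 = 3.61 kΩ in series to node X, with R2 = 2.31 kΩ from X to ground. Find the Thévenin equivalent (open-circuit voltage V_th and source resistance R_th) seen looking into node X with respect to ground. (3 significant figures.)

R1' = 3.43 + 3.61 = 7.040 kΩ (source resistance + R1).
Open-circuit (no load on X): V_th = V_in · R2/(R1' + R2) = 13.9 × 2.31/(7.040 + 2.31) = 3.434 mV.
With V_in suppressed (replaced by a short), R_th = R1' ‖ R2 = (7.040 × 2.31)/(7.040 + 2.31) = 1.739 kΩ.

V_th ≈ 3.43 mV, R_th ≈ 1.74 kΩ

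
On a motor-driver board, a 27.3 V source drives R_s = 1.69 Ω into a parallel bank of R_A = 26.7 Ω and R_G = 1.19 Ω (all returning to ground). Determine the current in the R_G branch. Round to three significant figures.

Parallel bank: R_p = 1/(1/26.7 + 1/1.19) = 1.139 Ω.
V_A = 27.3 × 1.139/2.829 = 10.99 V.
I(R_G) = V_A / R_G = 10.99/1.19 = 9.238 A.

I ≈ 9.24 A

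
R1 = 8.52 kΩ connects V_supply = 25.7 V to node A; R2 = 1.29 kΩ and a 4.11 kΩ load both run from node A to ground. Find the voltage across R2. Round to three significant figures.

The load sits in parallel with R2, giving an effective lower resistance R2' = R2·R_L/(R2+R_L) = 0.9818 kΩ.
Voltage divider with the loaded lower leg: V_out = 25.7 × 0.9818/(8.52 + 0.9818) = 25.7 × 0.1033 = 2.656 V.

V_out ≈ 2.66 V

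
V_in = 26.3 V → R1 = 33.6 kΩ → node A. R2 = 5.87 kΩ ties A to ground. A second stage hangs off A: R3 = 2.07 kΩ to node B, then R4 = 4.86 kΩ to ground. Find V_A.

V_A ≈ 2.27 V

Looking into the second stage from A: R3 + R4 = 6.930 kΩ appears in parallel with R2.
R2 ‖ (R3+R4) = 3.178 kΩ.
V_A = 26.3 × 3.178/(33.6 + 3.178) = 2.273 V.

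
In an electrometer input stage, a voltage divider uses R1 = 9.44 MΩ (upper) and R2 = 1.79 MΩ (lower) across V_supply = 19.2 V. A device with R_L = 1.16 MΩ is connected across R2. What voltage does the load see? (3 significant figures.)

V_out ≈ 1.33 V

R2 ‖ R_L = (1.79 × 1.16)/(1.79 + 1.16) = 0.7039 MΩ.
Now apply the divider: V_out = 19.2 × 0.06939 = 1.332 V.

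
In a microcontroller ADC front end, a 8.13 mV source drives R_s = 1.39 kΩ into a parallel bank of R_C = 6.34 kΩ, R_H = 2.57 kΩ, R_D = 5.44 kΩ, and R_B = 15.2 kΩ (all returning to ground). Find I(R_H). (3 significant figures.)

I ≈ 1.50 µA

Combine the parallel branches: R_p = (1/6.34 + 1/2.57 + 1/5.44 + 1/15.2)⁻¹ = 1.256 kΩ.
Node voltage V_A = V_DC · R_p/(R_s + R_p) = 8.13 × 0.4746 = 3.858 mV.
I(R_H) = V_A / R_H = 3.858/2.57 = 1.501 µA.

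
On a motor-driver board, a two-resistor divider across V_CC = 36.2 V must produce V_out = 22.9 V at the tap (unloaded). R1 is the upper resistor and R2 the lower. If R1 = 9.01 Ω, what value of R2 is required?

R2 ≈ 15.5 Ω

Required fraction k = V_out/V_CC = 0.6326.
Rearranging, R2 = R1·k/(1−k) = 9.01 × 1.722 = 15.51 Ω.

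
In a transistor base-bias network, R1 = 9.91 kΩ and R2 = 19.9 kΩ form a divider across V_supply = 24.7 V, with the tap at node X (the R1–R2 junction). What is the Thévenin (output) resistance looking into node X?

R_th ≈ 6.62 kΩ

Zeroing V_supply shorts the top of R1 to ground, so R_th = R1 ‖ R2 = 6.616 kΩ.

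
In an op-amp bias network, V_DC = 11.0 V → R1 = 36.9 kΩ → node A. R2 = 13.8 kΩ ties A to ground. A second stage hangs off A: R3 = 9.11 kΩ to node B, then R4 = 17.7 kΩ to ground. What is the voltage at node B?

V_B ≈ 1.44 V

The second stage (R3 + R4 = 26.81 kΩ) loads node A in parallel with R2.
R2 ‖ (R3+R4) = 9.111 kΩ.
First divider: V_A = V_DC · 9.111/(36.9 + 9.111) = 2.178 V.
V_B = V_A × 0.6602 = 1.438 V.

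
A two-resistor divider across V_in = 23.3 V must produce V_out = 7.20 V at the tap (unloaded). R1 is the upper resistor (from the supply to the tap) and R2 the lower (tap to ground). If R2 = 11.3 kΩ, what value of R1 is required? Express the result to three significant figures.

V_out/V_in = R2/(R1+R2) = 0.3090.
R1 = R2·(1/k − 1) = 11.3 × 2.236 = 25.27 kΩ.

R1 ≈ 25.3 kΩ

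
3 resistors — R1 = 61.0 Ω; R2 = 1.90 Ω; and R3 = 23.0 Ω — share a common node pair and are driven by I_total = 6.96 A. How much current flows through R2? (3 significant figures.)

Conductances: ΣG = 1/61.0 + 1/1.90 + 1/23.0 = 0.5862 (1/Ω).
Current divider: I(R2) = I_total · G_k/ΣG = 6.96 × (0.5263/0.5862) = 6.96 × 0.8979 = 6.249 A.

I ≈ 6.25 A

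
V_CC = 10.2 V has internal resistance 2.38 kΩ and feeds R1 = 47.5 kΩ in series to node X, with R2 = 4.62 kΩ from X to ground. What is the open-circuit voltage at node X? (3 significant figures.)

V_th ≈ 0.865 V

R1' = 2.38 + 47.5 = 49.88 kΩ (source resistance + R1).
Open-circuit (no load on X): V_th = V_CC · R2/(R1' + R2) = 10.2 × 4.62/(49.88 + 4.62) = 0.8647 V.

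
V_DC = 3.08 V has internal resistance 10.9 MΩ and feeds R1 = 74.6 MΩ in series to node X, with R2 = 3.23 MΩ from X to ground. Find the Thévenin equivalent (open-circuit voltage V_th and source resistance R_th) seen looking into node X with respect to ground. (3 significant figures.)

V_th ≈ 0.112 V, R_th ≈ 3.11 MΩ

R1' = 10.9 + 74.6 = 85.50 MΩ (source resistance + R1).
With X open, the divider is unloaded: V_th = 3.08 × 3.23/88.73 = 0.1121 V.
With V_DC suppressed (replaced by a short), R_th = R1' ‖ R2 = (85.50 × 3.23)/(85.50 + 3.23) = 3.112 MΩ.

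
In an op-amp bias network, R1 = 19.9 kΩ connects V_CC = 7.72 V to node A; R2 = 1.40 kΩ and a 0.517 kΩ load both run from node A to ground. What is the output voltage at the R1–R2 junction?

The load sits in parallel with R2, giving an effective lower resistance R2' = R2·R_L/(R2+R_L) = 0.3776 kΩ.
Then V_out = V_CC · R2'/(R1 + R2') = 7.72 × 0.3776/20.28 = 0.1437 V.

V_out ≈ 0.144 V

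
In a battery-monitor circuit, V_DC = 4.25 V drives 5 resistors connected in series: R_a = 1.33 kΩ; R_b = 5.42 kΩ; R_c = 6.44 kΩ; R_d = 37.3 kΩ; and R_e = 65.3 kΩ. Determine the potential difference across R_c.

V ≈ 0.236 V

Total series resistance ΣR = 1.33 + 5.42 + 6.44 + 37.3 + 65.3 = 115.8 kΩ.
Voltage divider: V = V_DC · (6.440 / 115.8) = 4.25 × 0.05562 = 0.2364 V.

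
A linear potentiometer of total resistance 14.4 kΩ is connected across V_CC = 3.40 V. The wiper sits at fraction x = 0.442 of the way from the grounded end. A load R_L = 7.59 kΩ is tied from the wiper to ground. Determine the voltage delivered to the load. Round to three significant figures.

V_out ≈ 1.02 V

Lower segment x·R_p = 6.365 kΩ; upper segment (1−x)·R_p = 8.035 kΩ.
(x·R_p) ‖ R_L = 3.462 kΩ.
V_out = 3.40 × 3.462/(8.035 + 3.462) = 1.024 V.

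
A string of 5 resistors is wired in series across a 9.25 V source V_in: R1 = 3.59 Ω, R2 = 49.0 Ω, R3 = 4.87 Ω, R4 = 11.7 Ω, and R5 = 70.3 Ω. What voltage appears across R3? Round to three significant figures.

Total series resistance ΣR = 3.59 + 49.0 + 4.87 + 11.7 + 70.3 = 139.5 Ω.
By the voltage-divider rule, V = 9.25 × 4.870/139.5 = 0.3230 V.

V ≈ 0.323 V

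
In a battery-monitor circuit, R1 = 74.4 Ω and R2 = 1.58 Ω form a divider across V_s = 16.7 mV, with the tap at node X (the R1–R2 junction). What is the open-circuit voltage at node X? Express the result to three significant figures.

V_th is the unloaded tap voltage: V_s · R2/(R1+R2) = 16.7 × 0.02079 = 0.3473 mV.

V_th ≈ 0.347 mV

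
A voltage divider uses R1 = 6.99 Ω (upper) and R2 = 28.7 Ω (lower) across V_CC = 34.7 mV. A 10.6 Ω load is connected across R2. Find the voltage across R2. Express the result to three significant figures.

V_out ≈ 18.2 mV

The load sits in parallel with R2, giving an effective lower resistance R2' = R2·R_L/(R2+R_L) = 7.741 Ω.
Voltage divider with the loaded lower leg: V_out = 34.7 × 7.741/(6.99 + 7.741) = 34.7 × 0.5255 = 18.23 mV.
(Unloaded it would be 27.9 mV; the load pulls it down.)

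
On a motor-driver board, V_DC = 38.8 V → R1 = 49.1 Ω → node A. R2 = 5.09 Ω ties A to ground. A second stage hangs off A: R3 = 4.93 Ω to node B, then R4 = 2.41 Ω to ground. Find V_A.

V_A ≈ 2.24 V

Node A sees R2 in parallel with the series input of stage 2, R3 + R4 = 7.340 Ω.
Effective lower resistance at A: R2 ‖ 7.340 = 3.006 Ω.
V_A = 38.8 × 3.006/(49.1 + 3.006) = 2.238 V.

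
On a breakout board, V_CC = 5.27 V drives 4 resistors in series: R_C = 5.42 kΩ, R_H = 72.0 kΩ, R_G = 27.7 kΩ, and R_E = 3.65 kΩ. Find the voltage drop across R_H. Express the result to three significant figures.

V ≈ 3.49 V

Series total: ΣR = 5.42 + 72.0 + 27.7 + 3.65 = 108.8 kΩ.
By the voltage-divider rule, V = 5.27 × 72.00/108.8 = 3.488 V.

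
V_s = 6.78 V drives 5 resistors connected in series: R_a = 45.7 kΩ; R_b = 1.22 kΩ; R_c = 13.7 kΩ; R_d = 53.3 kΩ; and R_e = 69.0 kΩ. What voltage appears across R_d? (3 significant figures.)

V ≈ 1.98 V

Total series resistance ΣR = 45.7 + 1.22 + 13.7 + 53.3 + 69.0 = 182.9 kΩ.
V = V_s · R/ΣR = 6.78 × 0.2914 = 1.976 V.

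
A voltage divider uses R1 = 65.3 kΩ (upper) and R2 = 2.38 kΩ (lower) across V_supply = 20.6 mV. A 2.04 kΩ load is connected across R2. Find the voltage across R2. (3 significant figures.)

V_out ≈ 0.341 mV

R2 ‖ R_L = (2.38 × 2.04)/(2.38 + 2.04) = 1.098 kΩ.
Then V_out = V_supply · R2'/(R1 + R2') = 20.6 × 1.098/66.40 = 0.3408 mV.
(Unloaded it would be 0.724 mV; the load pulls it down.)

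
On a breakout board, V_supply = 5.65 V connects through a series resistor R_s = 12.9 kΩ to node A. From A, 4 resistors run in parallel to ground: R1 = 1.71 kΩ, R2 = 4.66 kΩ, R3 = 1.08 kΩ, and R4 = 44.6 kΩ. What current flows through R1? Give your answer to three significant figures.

Combine the parallel branches: R_p = (1/1.71 + 1/4.66 + 1/1.08 + 1/44.6)⁻¹ = 0.5722 kΩ.
Node voltage V_A = V_supply · R_p/(R_s + R_p) = 5.65 × 0.04247 = 0.2400 V.
Branch current I = V_A/R1 = 0.2400/1.71 = 0.1403 mA.
(Equivalently: I_total = 0.4194 mA, then current-divider fraction G_k/ΣG = 0.3346.)

I ≈ 0.140 mA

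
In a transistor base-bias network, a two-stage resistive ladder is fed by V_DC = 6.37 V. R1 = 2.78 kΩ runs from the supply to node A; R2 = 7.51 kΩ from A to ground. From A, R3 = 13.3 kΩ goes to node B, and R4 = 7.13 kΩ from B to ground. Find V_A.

Node A sees R2 in parallel with the series input of stage 2, R3 + R4 = 20.43 kΩ.
Effective lower resistance at A: R2 ‖ 20.43 = 5.491 kΩ.
First divider: V_A = V_DC · 5.491/(2.78 + 5.491) = 4.229 V.

V_A ≈ 4.23 V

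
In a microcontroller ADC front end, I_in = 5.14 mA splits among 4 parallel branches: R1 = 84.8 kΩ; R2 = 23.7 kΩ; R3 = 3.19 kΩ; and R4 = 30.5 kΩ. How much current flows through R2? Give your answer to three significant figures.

Total conductance ΣG = 1/84.8 + 1/23.7 + 1/3.19 + 1/30.5 = 0.4003 (units of 1/kΩ).
By the current-divider rule, I = I_in · G_k/ΣG = 5.14 × 0.1054 = 0.5419 mA.

I ≈ 0.542 mA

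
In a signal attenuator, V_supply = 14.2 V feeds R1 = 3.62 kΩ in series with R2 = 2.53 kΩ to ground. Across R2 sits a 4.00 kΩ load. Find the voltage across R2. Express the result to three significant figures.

First combine the lower leg with the load: R2 ‖ R_L = 1.550 kΩ.
Then V_out = V_supply · R2'/(R1 + R2') = 14.2 × 1.550/5.170 = 4.257 V.
(Unloaded it would be 5.84 V; the load pulls it down.)

V_out ≈ 4.26 V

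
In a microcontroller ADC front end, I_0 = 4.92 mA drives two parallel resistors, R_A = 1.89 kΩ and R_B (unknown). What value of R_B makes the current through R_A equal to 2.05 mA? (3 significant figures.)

R_B ≈ 1.35 kΩ

The fraction through R_A equals R_B/(R_A+R_B).
2.05/4.92 = R_B/(R_A + R_B) → R_B = R_A · (0.4167)/(1 − 0.4167) = 1.89 × 0.7143 = 1.350 kΩ.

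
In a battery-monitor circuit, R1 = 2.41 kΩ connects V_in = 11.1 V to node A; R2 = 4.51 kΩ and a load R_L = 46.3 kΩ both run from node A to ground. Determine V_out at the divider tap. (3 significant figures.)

R2 ‖ R_L = (4.51 × 46.3)/(4.51 + 46.3) = 4.110 kΩ.
Voltage divider with the loaded lower leg: V_out = 11.1 × 4.110/(2.41 + 4.110) = 11.1 × 0.6304 = 6.997 V.
(Unloaded it would be 7.23 V; the load pulls it down.)

V_out ≈ 7.00 V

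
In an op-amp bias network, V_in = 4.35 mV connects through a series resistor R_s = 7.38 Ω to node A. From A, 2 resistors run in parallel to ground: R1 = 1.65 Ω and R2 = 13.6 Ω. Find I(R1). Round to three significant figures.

Combine the parallel branches: R_p = (1/1.65 + 1/13.6)⁻¹ = 1.471 Ω.
V_A = 4.35 × 1.471/8.851 = 0.7231 mV.
I(R1) = V_A / R1 = 0.7231/1.65 = 0.4383 mA.

I ≈ 0.438 mA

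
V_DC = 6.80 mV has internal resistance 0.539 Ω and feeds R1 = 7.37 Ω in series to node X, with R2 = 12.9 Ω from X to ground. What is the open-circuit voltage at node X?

R1' = 0.539 + 7.37 = 7.909 Ω (source resistance + R1).
Open-circuit (no load on X): V_th = V_DC · R2/(R1' + R2) = 6.80 × 12.9/(7.909 + 12.9) = 4.215 mV.

V_th ≈ 4.22 mV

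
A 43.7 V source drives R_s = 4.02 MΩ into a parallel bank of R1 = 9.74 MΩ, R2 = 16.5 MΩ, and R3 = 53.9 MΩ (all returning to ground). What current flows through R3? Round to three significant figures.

Equivalent of the parallel group: R_p = 5.500 MΩ.
V_A = 43.7 × 5.500/9.520 = 25.25 V.
Branch current I = V_A/R3 = 25.25/53.9 = 0.4684 µA.
(Check via current divider: I_total = 4.590 µA; share G_k/ΣG = 0.1020 → same result.)

I ≈ 0.468 µA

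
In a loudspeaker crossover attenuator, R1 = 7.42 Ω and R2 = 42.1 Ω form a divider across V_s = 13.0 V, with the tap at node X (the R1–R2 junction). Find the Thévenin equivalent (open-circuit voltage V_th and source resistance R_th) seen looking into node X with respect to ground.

With X open, the divider is unloaded: V_th = 13.0 × 42.1/49.52 = 11.05 V.
With V_s suppressed (replaced by a short), R_th = R1 ‖ R2 = (7.420 × 42.1)/(7.420 + 42.1) = 6.308 Ω.

V_th ≈ 11.1 V, R_th ≈ 6.31 Ω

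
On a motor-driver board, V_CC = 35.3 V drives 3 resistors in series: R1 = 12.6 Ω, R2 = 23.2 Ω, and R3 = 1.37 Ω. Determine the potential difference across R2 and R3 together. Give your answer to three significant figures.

Series total: ΣR = 12.6 + 23.2 + 1.37 = 37.17 Ω.
R_{R2..R3} = 23.2 + 1.37 = 24.57 Ω.
V = V_CC · R/ΣR = 35.3 × 0.6610 = 23.33 V.

V ≈ 23.3 V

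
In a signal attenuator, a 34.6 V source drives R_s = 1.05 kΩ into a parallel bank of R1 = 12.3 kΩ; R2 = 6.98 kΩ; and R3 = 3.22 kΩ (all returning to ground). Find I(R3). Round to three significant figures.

I ≈ 6.88 mA

Equivalent of the parallel group: R_p = 1.869 kΩ.
V_A by voltage divider: V_A = 34.6 × 1.869/(1.05 + 1.869) = 22.15 V.
Branch current I = V_A/R3 = 22.15/3.22 = 6.880 mA.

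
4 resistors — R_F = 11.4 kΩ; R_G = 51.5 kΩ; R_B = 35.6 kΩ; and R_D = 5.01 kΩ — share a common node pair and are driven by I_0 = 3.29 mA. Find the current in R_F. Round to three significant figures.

I ≈ 0.862 mA

Total conductance ΣG = 1/11.4 + 1/51.5 + 1/35.6 + 1/5.01 = 0.3348 (units of 1/kΩ).
By the current-divider rule, I = I_0 · G_k/ΣG = 3.29 × 0.2620 = 0.8619 mA.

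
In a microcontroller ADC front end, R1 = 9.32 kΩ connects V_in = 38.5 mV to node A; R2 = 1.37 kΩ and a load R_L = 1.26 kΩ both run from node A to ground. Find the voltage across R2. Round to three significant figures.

R2 ‖ R_L = (1.37 × 1.26)/(1.37 + 1.26) = 0.6563 kΩ.
Voltage divider with the loaded lower leg: V_out = 38.5 × 0.6563/(9.32 + 0.6563) = 38.5 × 0.06579 = 2.533 mV.
(Unloaded it would be 4.93 mV; the load pulls it down.)

V_out ≈ 2.53 mV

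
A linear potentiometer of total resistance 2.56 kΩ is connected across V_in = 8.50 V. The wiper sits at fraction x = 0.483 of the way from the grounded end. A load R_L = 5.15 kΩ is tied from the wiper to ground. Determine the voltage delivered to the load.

Lower segment x·R_p = 1.236 kΩ; upper segment (1−x)·R_p = 1.324 kΩ.
Lower segment in parallel with the load: 1.236 ‖ 5.15 = 0.9971 kΩ.
Loaded-divider output: V_out = 8.50 × 0.4297 = 3.652 V.

V_out ≈ 3.65 V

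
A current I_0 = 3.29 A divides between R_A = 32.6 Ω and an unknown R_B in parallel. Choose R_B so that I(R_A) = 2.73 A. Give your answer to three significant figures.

R_B ≈ 159 Ω

In a two-way split, I_A/I_0 = R_B/(R_A + R_B).
With f = 0.8298, R_B = R_A · f/(1−f) = 32.6 × 4.875 = 158.9 Ω.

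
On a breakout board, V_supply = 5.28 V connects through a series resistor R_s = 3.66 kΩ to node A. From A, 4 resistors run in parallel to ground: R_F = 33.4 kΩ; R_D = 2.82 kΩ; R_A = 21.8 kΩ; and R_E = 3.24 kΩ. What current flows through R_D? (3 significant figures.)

I ≈ 0.505 mA

Parallel bank: R_p = 1/(1/33.4 + 1/2.82 + 1/21.8 + 1/3.24) = 1.353 kΩ.
Node voltage V_A = V_supply · R_p/(R_s + R_p) = 5.28 × 0.2699 = 1.425 V.
Branch current I = V_A/R_D = 1.425/2.82 = 0.5054 mA.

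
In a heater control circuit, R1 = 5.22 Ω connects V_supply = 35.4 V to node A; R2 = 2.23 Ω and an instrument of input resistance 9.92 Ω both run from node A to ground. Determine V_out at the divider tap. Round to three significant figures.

First combine the lower leg with the load: R2 ‖ R_L = 1.821 Ω.
Now apply the divider: V_out = 35.4 × 0.2586 = 9.154 V.

V_out ≈ 9.15 V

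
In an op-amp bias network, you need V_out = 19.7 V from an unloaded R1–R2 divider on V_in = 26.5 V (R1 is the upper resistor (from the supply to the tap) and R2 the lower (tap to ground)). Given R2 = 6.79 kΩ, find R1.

R1 ≈ 2.34 kΩ

V_out/V_in = R2/(R1+R2) = 0.7434.
Rearranging, R1 = R2·(1−k)/k = 6.79 × 0.3452 = 2.344 kΩ.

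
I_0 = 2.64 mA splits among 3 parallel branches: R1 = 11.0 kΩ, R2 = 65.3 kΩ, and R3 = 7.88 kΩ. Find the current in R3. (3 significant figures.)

Conductances: ΣG = 1/11.0 + 1/65.3 + 1/7.88 = 0.2331 (1/kΩ).
R3 takes the fraction G_k/ΣG = 0.1269/0.2331 = 0.5444, so I = 2.64 × 0.5444 = 1.437 mA.

I ≈ 1.44 mA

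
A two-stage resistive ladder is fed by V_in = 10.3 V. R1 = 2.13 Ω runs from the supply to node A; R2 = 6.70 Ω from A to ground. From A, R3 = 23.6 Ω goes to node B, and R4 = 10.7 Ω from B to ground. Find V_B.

V_B ≈ 2.33 V

The second stage (R3 + R4 = 34.30 Ω) loads node A in parallel with R2.
R2 ‖ (R3+R4) = 5.605 Ω.
So V_A = 10.3 × 0.7246 = 7.464 V.
V_B = V_A × 0.3120 = 2.328 V.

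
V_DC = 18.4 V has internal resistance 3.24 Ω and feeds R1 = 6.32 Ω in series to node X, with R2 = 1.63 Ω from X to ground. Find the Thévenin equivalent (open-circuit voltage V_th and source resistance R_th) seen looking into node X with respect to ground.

R1' = 3.24 + 6.32 = 9.560 Ω (source resistance + R1).
Open-circuit (no load on X): V_th = V_DC · R2/(R1' + R2) = 18.4 × 1.63/(9.560 + 1.63) = 2.680 V.
Looking into X with the source shorted: R_th = R1'·R2/(R1'+R2) = 9.560 × 1.63/11.19 = 1.393 Ω.

V_th ≈ 2.68 V, R_th ≈ 1.39 Ω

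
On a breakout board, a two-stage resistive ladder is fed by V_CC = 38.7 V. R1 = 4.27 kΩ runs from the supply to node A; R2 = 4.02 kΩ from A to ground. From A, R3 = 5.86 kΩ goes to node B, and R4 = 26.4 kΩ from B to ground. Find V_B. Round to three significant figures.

V_B ≈ 14.4 V

The second stage (R3 + R4 = 32.26 kΩ) loads node A in parallel with R2.
R2 ‖ (R3+R4) = 3.575 kΩ.
V_A = 38.7 × 3.575/(4.27 + 3.575) = 17.63 V.
Then the unloaded second divider: V_B = V_A × R4/(R3+R4) = 17.63 × 0.8184 = 14.43 V.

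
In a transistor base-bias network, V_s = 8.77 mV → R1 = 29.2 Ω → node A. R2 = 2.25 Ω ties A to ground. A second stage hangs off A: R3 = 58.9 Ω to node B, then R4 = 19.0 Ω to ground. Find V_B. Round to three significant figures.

Looking into the second stage from A: R3 + R4 = 77.90 Ω appears in parallel with R2.
Effective lower resistance at A: R2 ‖ 77.90 = 2.187 Ω.
First divider: V_A = V_s · 2.187/(29.2 + 2.187) = 0.6110 mV.
Then the unloaded second divider: V_B = V_A × R4/(R3+R4) = 0.6110 × 0.2439 = 0.1490 mV.

V_B ≈ 0.149 mV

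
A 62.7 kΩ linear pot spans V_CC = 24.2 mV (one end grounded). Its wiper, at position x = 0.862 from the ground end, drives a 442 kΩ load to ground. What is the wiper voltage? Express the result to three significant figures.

V_out ≈ 20.5 mV

Split the track: R_lower = x·R_p = 54.05 kΩ, R_upper = (1−x)·R_p = 8.653 kΩ.
Lower segment in parallel with the load: 54.05 ‖ 442 = 48.16 kΩ.
Then V_out = V_CC · 48.16/(8.653 + 48.16) = 20.51 mV.
(Unloaded: V_out = x·V_CC = 20.9 mV.)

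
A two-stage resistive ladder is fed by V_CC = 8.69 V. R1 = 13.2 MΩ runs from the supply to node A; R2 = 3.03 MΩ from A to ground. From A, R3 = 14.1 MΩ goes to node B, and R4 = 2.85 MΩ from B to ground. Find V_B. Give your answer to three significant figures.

The second stage (R3 + R4 = 16.95 MΩ) loads node A in parallel with R2.
Effective lower resistance at A: R2 ‖ 16.95 = 2.570 MΩ.
V_A = 8.69 × 2.570/(13.2 + 2.570) = 1.416 V.
Then the unloaded second divider: V_B = V_A × R4/(R3+R4) = 1.416 × 0.1681 = 0.2382 V.

V_B ≈ 0.238 V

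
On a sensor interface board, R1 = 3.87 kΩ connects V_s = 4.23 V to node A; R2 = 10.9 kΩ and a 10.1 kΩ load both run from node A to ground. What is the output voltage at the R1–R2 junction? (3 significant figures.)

V_out ≈ 2.43 V

First combine the lower leg with the load: R2 ‖ R_L = 5.242 kΩ.
Then V_out = V_s · R2'/(R1 + R2') = 4.23 × 5.242/9.112 = 2.434 V.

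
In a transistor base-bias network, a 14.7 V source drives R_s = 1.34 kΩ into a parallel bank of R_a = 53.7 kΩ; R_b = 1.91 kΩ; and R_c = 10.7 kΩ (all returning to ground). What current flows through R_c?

Combine the parallel branches: R_p = (1/53.7 + 1/1.91 + 1/10.7)⁻¹ = 1.573 kΩ.
V_A by voltage divider: V_A = 14.7 × 1.573/(1.34 + 1.573) = 7.938 V.
Branch current I = V_A/R_c = 7.938/10.7 = 0.7419 mA.
(Equivalently: I_total = 5.046 mA, then current-divider fraction G_k/ΣG = 0.1470.)

I ≈ 0.742 mA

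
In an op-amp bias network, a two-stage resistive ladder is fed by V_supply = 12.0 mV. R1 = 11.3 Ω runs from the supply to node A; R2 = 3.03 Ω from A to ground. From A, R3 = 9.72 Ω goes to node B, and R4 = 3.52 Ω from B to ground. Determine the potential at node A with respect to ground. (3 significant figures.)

V_A ≈ 2.15 mV

Looking into the second stage from A: R3 + R4 = 13.24 Ω appears in parallel with R2.
R2 ‖ (R3+R4) = 2.466 Ω.
First divider: V_A = V_supply · 2.466/(11.3 + 2.466) = 2.149 mV.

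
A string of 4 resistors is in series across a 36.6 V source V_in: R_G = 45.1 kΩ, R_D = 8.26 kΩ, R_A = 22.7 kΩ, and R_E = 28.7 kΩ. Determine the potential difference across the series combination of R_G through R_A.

ΣR = 45.1 + 8.26 + 22.7 + 28.7 = 104.8 kΩ.
R_{R_G..R_A} = 45.1 + 8.26 + 22.7 = 76.06 kΩ.
Voltage divider: V = V_in · (76.06 / 104.8) = 36.6 × 0.7260 = 26.57 V.

V ≈ 26.6 V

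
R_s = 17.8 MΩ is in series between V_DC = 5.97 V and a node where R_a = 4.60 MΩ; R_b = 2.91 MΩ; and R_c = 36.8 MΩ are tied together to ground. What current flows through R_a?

I ≈ 0.113 µA

Parallel bank: R_p = 1/(1/4.60 + 1/2.91 + 1/36.8) = 1.700 MΩ.
V_A = 5.97 × 1.700/19.50 = 0.5205 V.
I(R_a) = V_A / R_a = 0.5205/4.60 = 0.1131 µA.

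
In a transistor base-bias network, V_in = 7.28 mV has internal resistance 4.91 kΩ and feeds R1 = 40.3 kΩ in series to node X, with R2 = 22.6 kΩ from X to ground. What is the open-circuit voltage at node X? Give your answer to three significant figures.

V_th ≈ 2.43 mV

R1' = 4.91 + 40.3 = 45.21 kΩ (source resistance + R1).
With X open, the divider is unloaded: V_th = 7.28 × 22.6/67.81 = 2.426 mV.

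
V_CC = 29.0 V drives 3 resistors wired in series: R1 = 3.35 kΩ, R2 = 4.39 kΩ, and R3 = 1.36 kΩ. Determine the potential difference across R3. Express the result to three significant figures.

Total series resistance ΣR = 3.35 + 4.39 + 1.36 = 9.100 kΩ.
By the voltage-divider rule, V = 29.0 × 1.360/9.100 = 4.334 V.

V ≈ 4.33 V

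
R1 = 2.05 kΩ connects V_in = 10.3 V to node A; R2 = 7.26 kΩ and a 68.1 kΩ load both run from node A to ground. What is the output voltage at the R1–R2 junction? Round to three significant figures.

V_out ≈ 7.85 V

R2 ‖ R_L = (7.26 × 68.1)/(7.26 + 68.1) = 6.561 kΩ.
Voltage divider with the loaded lower leg: V_out = 10.3 × 6.561/(2.05 + 6.561) = 10.3 × 0.7619 = 7.848 V.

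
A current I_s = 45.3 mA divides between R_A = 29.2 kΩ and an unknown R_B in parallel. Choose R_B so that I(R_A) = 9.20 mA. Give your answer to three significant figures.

R_B ≈ 7.44 kΩ

In a two-way split, I_A/I_s = R_B/(R_A + R_B).
9.20/45.3 = R_B/(R_A + R_B) → R_B = R_A · (0.2031)/(1 − 0.2031) = 29.2 × 0.2548 = 7.442 kΩ.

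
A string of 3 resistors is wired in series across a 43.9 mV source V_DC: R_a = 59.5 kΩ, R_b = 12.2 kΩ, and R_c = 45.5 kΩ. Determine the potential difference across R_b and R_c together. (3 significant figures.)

V ≈ 21.6 mV

ΣR = 59.5 + 12.2 + 45.5 = 117.2 kΩ.
R_{R_b..R_c} = 12.2 + 45.5 = 57.70 kΩ.
By the voltage-divider rule, V = 43.9 × 57.70/117.2 = 21.61 mV.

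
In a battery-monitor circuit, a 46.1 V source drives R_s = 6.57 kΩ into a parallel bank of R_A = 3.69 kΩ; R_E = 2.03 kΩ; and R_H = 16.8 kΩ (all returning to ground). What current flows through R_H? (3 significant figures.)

I ≈ 0.428 mA

Parallel bank: R_p = 1/(1/3.69 + 1/2.03 + 1/16.8) = 1.215 kΩ.
V_A = 46.1 × 1.215/7.785 = 7.194 V.
I(R_H) = V_A / R_H = 7.194/16.8 = 0.4282 mA.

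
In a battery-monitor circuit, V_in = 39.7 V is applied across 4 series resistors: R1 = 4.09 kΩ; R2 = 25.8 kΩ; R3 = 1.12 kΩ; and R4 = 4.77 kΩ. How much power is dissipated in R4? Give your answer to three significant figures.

P ≈ 5.87 mW

Series current I = V_in/ΣR = 39.7/35.78 = 1.110 mA.
P = I²R = 1.231 × 4.77 = 5.872 mW.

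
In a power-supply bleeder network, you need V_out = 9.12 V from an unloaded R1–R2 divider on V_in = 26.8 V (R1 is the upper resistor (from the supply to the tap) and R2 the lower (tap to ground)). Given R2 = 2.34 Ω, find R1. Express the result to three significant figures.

R1 ≈ 4.54 Ω

The divider ratio is R2/(R1+R2) = 9.12/26.8 = 0.3403.
R1 = R2·(1/k − 1) = 2.34 × 1.939 = 4.536 Ω.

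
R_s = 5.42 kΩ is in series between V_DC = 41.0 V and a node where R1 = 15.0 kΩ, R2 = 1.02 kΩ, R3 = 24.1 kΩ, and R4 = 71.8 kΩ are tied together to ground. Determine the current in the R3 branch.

Equivalent of the parallel group: R_p = 0.9070 kΩ.
Node voltage V_A = V_DC · R_p/(R_s + R_p) = 41.0 × 0.1434 = 5.878 V.
Branch current I = V_A/R3 = 5.878/24.1 = 0.2439 mA.

I ≈ 0.244 mA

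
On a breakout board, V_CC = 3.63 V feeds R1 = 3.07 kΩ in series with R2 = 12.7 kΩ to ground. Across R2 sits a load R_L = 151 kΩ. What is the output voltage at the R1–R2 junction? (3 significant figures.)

R2 ‖ R_L = (12.7 × 151)/(12.7 + 151) = 11.71 kΩ.
Voltage divider with the loaded lower leg: V_out = 3.63 × 11.71/(3.07 + 11.71) = 3.63 × 0.7924 = 2.876 V.

V_out ≈ 2.88 V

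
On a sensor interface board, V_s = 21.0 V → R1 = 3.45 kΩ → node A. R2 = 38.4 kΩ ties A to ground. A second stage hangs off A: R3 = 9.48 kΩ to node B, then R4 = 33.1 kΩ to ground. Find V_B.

V_B ≈ 13.9 V

Node A sees R2 in parallel with the series input of stage 2, R3 + R4 = 42.58 kΩ.
R2 ‖ (R3+R4) = 20.19 kΩ.
So V_A = 21.0 × 0.8541 = 17.94 V.
V_B = V_A × 0.7774 = 13.94 V.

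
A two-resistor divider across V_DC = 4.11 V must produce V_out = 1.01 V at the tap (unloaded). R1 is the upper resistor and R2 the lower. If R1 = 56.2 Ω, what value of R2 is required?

Required fraction k = V_out/V_DC = 0.2457.
So R2 = R1 · V_out/(V_DC − V_out) = 56.2 × 1.01/(4.11 − 1.01) = 56.2 × 0.3258 = 18.31 Ω.

R2 ≈ 18.3 Ω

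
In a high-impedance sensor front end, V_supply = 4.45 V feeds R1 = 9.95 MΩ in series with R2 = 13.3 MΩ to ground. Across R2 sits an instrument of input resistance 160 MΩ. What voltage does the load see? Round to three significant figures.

First combine the lower leg with the load: R2 ‖ R_L = 12.28 MΩ.
Then V_out = V_supply · R2'/(R1 + R2') = 4.45 × 12.28/22.23 = 2.458 V.
(Unloaded it would be 2.55 V; the load pulls it down.)

V_out ≈ 2.46 V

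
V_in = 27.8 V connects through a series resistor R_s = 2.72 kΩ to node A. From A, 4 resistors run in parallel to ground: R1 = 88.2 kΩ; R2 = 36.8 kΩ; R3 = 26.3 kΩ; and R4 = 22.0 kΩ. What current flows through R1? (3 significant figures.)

I ≈ 0.237 mA

Combine the parallel branches: R_p = (1/88.2 + 1/36.8 + 1/26.3 + 1/22.0)⁻¹ = 8.197 kΩ.
V_A = 27.8 × 8.197/10.92 = 20.87 V.
I(R1) = V_A / R1 = 20.87/88.2 = 0.2367 mA.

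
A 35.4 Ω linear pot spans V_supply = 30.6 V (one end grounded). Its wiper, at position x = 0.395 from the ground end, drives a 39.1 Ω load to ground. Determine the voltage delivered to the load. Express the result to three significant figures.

Lower segment x·R_p = 13.98 Ω; upper segment (1−x)·R_p = 21.42 Ω.
Lower segment in parallel with the load: 13.98 ‖ 39.1 = 10.30 Ω.
Then V_out = V_supply · 10.30/(21.42 + 10.30) = 9.937 V.

V_out ≈ 9.94 V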